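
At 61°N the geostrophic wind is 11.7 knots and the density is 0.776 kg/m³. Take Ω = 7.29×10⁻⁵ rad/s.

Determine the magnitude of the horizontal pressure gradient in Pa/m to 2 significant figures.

Coriolis parameter at 61°N:
f = 2Ω sin φ = 2 × 7.29×10⁻⁵ × sin 61° = 1.28×10⁻⁴ s⁻¹
Wind speed in SI: 11.7 knots = 6.02 m/s
Geostrophic balance rearranged: |∂P/∂n| = f ρ V_g
|∂P/∂n| = 1.28×10⁻⁴ × 0.776 × 6.02 = 5.96×10⁻⁴ Pa/m

6.0×10⁻⁴ Pa/m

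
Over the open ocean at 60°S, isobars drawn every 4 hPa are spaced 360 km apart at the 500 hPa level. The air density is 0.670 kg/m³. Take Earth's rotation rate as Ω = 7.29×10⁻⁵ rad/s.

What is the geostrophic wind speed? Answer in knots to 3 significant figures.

Coriolis parameter at 60°S:
f = 2Ω sin φ = 2 × 7.29×10⁻⁵ × sin 60° = 1.26×10⁻⁴ s⁻¹
Pressure gradient: |∂P/∂n| = 400 Pa / 360000 m = 1.11×10⁻³ Pa/m
Geostrophic balance (pressure-gradient force = Coriolis force):
V_g = (1/(fρ)) |∂P/∂n| = 1.11×10⁻³ / (1.26×10⁻⁴ × 0.670) = 13.1 m/s
Converting: 13.1 m/s × 1.944 = 25.5 knots

25.5 knots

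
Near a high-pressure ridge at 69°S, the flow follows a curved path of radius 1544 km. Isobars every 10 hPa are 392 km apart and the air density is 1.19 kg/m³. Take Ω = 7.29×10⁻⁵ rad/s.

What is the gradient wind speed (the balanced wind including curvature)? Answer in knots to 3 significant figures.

Coriolis parameter at 69°S:
f = 2Ω sin φ = 2 × 7.29×10⁻⁵ × sin 69° = 1.36×10⁻⁴ s⁻¹
Pressure gradient: |∂P/∂n| = 1000 Pa / 392000 m = 2.55×10⁻³ Pa/m
Geostrophic speed: V_g = |∂P/∂n|/(fρ) = 2.55×10⁻³/(1.36×10⁻⁴ × 1.19) = 15.7 m/s
Around a high, pressure-gradient force acts outward with centrifugal, so Coriolis balances both:
fV = (1/ρ)|∂P/∂n| + V²/R  →  V² − fR·V + fR·V_g = 0
With fR = 1.36×10⁻⁴ × 1544×10³ m = 210 m/s:
V = [fR − √((fR)² − 4 fR V_g)]/2 = [210 − √(210² − 4×210×15.7)]/2 = 17.1 m/s
Supergeostrophic (V > V_g = 15.7 m/s), as expected around a high.
Converting: 17.1 m/s × 1.944 = 33.3 knots

33.3 knots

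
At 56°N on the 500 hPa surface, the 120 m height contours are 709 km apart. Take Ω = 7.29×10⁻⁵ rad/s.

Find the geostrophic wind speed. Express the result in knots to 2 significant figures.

27 knots

Coriolis parameter at 56°N:
f = 2Ω sin φ = 2 × 7.29×10⁻⁵ × sin 56° = 1.21×10⁻⁴ s⁻¹
Height gradient: |∂Z/∂n| = 120 m / 709000 m = 1.69×10⁻⁴
On a pressure surface, geostrophic balance gives V_g = (g/f)|∂Z/∂n|:
V_g = 9.81 × 1.69×10⁻⁴ / 1.21×10⁻⁴ = 13.7 m/s
Converting: 13.7 m/s × 1.944 = 27 knots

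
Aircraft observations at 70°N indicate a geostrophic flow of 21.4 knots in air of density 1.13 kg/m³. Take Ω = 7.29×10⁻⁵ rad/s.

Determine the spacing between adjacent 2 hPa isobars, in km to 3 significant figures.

117 km

Coriolis parameter at 70°N:
f = 2Ω sin φ = 2 × 7.29×10⁻⁵ × sin 70° = 1.37×10⁻⁴ s⁻¹
Wind speed in SI: 21.4 knots = 11.0 m/s
Geostrophic balance rearranged: |∂P/∂n| = f ρ V_g
|∂P/∂n| = 1.37×10⁻⁴ × 1.13 × 11.0 = 1.70×10⁻³ Pa/m
Isobar spacing: Δn = ΔP/|∂P/∂n| = 200 Pa / 1.70×10⁻³ Pa/m = 117343 m ≈ 117 km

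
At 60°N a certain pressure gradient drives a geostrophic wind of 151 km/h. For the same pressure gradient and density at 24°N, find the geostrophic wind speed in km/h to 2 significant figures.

320 km/h

With the same pressure gradient and density, V_g ∝ 1/f ∝ 1/sin φ.
V₂ = V₁ · sin φ₁ / sin φ₂ = 151 × sin 60° / sin 24°
V₂ = 151 × 0.8660/0.4067 = 320 km/h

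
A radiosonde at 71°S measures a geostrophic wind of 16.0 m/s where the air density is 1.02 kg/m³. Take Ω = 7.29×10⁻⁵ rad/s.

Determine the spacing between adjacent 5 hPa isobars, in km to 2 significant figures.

Coriolis parameter at 71°S:
f = 2Ω sin φ = 2 × 7.29×10⁻⁵ × sin 71° = 1.38×10⁻⁴ s⁻¹
Geostrophic balance rearranged: |∂P/∂n| = f ρ V_g
|∂P/∂n| = 1.38×10⁻⁴ × 1.02 × 16.0 = 2.25×10⁻³ Pa/m
Isobar spacing: Δn = ΔP/|∂P/∂n| = 500 Pa / 2.25×10⁻³ Pa/m = 222240 m ≈ 220 km

220 km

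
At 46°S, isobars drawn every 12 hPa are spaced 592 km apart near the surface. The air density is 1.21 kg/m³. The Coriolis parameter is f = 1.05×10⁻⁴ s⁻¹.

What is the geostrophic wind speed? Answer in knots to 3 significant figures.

Pressure gradient: |∂P/∂n| = 1200 Pa / 592000 m = 2.03×10⁻³ Pa/m
Geostrophic balance (pressure-gradient force = Coriolis force):
V_g = (1/(fρ)) |∂P/∂n| = 2.03×10⁻³ / (1.05×10⁻⁴ × 1.21) = 16.0 m/s
Converting: 16.0 m/s × 1.944 = 31.0 knots

31.0 knots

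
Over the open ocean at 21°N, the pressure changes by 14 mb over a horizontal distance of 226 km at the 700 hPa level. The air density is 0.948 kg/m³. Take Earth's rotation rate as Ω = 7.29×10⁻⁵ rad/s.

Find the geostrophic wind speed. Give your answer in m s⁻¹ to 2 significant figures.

130 m s⁻¹

Coriolis parameter at 21°N:
f = 2Ω sin φ = 2 × 7.29×10⁻⁵ × sin 21° = 5.23×10⁻⁵ s⁻¹
Pressure gradient: |∂P/∂n| = 1400 Pa / 226000 m = 6.19×10⁻³ Pa/m
Geostrophic balance (pressure-gradient force = Coriolis force):
V_g = (1/(fρ)) |∂P/∂n| = 6.19×10⁻³ / (5.23×10⁻⁵ × 0.948) = 125 m/s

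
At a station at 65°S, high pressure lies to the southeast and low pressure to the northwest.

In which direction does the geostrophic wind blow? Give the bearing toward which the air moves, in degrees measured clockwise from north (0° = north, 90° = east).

The pressure-gradient force points toward the northwest (bearing 315°).
Geostrophic balance: in the Southern Hemisphere the Coriolis force deflects motion to the left, so the geostrophic wind blows 90° to the left of the pressure-gradient force (low pressure on the right).
Rotating 315° by 90° counterclockwise gives 225° — the wind blows toward the southwest.

225°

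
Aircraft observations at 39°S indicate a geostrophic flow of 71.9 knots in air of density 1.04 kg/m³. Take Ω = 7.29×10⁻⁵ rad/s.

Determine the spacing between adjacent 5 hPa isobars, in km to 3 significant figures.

142 km

Coriolis parameter at 39°S:
f = 2Ω sin φ = 2 × 7.29×10⁻⁵ × sin 39° = 9.18×10⁻⁵ s⁻¹
Wind speed in SI: 71.9 knots = 37.0 m/s
Geostrophic balance rearranged: |∂P/∂n| = f ρ V_g
|∂P/∂n| = 9.18×10⁻⁵ × 1.04 × 37.0 = 3.53×10⁻³ Pa/m
Isobar spacing: Δn = ΔP/|∂P/∂n| = 500 Pa / 3.53×10⁻³ Pa/m = 141658 m ≈ 142 km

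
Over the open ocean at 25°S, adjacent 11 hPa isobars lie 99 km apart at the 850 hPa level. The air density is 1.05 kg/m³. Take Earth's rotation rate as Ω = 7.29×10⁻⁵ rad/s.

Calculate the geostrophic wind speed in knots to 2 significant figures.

Coriolis parameter at 25°S:
f = 2Ω sin φ = 2 × 7.29×10⁻⁵ × sin 25° = 6.16×10⁻⁵ s⁻¹
Pressure gradient: |∂P/∂n| = 1100 Pa / 99000 m = 1.11×10⁻² Pa/m
Geostrophic balance (pressure-gradient force = Coriolis force):
V_g = (1/(fρ)) |∂P/∂n| = 1.11×10⁻² / (6.16×10⁻⁵ × 1.05) = 172 m/s
Converting: 172 m/s × 1.944 = 330 knots

330 knots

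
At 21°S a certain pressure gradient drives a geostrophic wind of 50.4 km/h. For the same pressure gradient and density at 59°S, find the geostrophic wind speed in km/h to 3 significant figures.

With the same pressure gradient and density, V_g ∝ 1/f ∝ 1/sin φ.
V₂ = V₁ · sin φ₁ / sin φ₂ = 50.4 × sin 21° / sin 59°
V₂ = 50.4 × 0.3584/0.8572 = 21.1 km/h

21.1 km/h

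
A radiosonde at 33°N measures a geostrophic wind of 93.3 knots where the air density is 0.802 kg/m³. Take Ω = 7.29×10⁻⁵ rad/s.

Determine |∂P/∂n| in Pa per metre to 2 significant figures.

Coriolis parameter at 33°N:
f = 2Ω sin φ = 2 × 7.29×10⁻⁵ × sin 33° = 7.94×10⁻⁵ s⁻¹
Wind speed in SI: 93.3 knots = 48.0 m/s
Geostrophic balance rearranged: |∂P/∂n| = f ρ V_g
|∂P/∂n| = 7.94×10⁻⁵ × 0.802 × 48.0 = 3.06×10⁻³ Pa/m

3.1×10⁻³ Pa/m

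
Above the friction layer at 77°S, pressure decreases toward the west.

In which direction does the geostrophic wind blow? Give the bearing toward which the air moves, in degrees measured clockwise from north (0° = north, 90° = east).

The pressure-gradient force points toward the west (bearing 270°).
Geostrophic balance: in the Southern Hemisphere the Coriolis force deflects motion to the left, so the geostrophic wind blows 90° to the left of the pressure-gradient force (low pressure on the right).
Rotating 270° by 90° counterclockwise gives 180° — the wind blows toward the south.

180°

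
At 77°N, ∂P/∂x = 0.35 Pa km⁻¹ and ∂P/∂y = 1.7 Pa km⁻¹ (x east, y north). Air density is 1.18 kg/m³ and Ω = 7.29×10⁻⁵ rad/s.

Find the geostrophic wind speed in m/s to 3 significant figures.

10.4 m/s

Coriolis parameter at 77°N:
f = 2Ω sin φ = 2 × 7.29×10⁻⁵ × sin 77° = 1.42×10⁻⁴ s⁻¹
Component geostrophic relations (x east, y north):
u_g = −(1/(fρ)) ∂P/∂y,  v_g = (1/(fρ)) ∂P/∂x
u_g = −(1.7×10⁻³)/(1.42×10⁻⁴ × 1.18) = −10.1 m/s;  v_g = (0.35×10⁻³)/(1.42×10⁻⁴ × 1.18) = 2.09 m/s
|V_g| = √(u_g² + v_g²) = 10.4 m/s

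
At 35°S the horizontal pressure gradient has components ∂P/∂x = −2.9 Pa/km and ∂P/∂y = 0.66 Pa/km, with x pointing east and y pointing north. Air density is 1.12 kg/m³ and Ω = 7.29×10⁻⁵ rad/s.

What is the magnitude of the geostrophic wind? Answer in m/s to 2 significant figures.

32 m/s

Coriolis parameter at 35°S:
f = 2Ω sin φ = 2 × 7.29×10⁻⁵ × sin 35° = 8.36×10⁻⁵ s⁻¹
In the Southern Hemisphere f is negative: f = −8.36×10⁻⁵ s⁻¹.
Component geostrophic relations (x east, y north):
u_g = −(1/(fρ)) ∂P/∂y,  v_g = (1/(fρ)) ∂P/∂x
u_g = −(0.66×10⁻³)/(−8.36×10⁻⁵ × 1.12) = 7.05 m/s;  v_g = (−2.9×10⁻³)/(−8.36×10⁻⁵ × 1.12) = 31.0 m/s
|V_g| = √(u_g² + v_g²) = 31.8 m/s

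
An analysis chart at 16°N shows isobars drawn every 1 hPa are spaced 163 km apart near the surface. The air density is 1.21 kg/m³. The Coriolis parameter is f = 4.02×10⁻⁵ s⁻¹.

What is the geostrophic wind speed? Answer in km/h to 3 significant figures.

45.4 km/h

Pressure gradient: |∂P/∂n| = 100 Pa / 163000 m = 6.13×10⁻⁴ Pa/m
Geostrophic balance (pressure-gradient force = Coriolis force):
V_g = (1/(fρ)) |∂P/∂n| = 6.13×10⁻⁴ / (4.02×10⁻⁵ × 1.21) = 12.6 m/s
Converting: 12.6 m/s × 3.6 = 45.4 km/h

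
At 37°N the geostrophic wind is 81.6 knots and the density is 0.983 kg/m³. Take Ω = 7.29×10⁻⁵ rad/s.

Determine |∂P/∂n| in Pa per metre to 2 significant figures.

3.6×10⁻³ Pa/m

Coriolis parameter at 37°N:
f = 2Ω sin φ = 2 × 7.29×10⁻⁵ × sin 37° = 8.77×10⁻⁵ s⁻¹
Wind speed in SI: 81.6 knots = 42.0 m/s
Geostrophic balance rearranged: |∂P/∂n| = f ρ V_g
|∂P/∂n| = 8.77×10⁻⁵ × 0.983 × 42.0 = 3.62×10⁻³ Pa/m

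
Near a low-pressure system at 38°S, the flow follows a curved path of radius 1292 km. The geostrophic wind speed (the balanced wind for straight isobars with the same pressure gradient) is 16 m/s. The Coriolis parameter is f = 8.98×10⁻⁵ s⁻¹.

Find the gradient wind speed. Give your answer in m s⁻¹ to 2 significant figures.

14 m s⁻¹

Around a low, centrifugal force acts outward with Coriolis, so pressure-gradient force balances both:
(1/ρ)|∂P/∂n| = fV + V²/R  →  V² + fR·V − fR·V_g = 0
With fR = 8.98×10⁻⁵ × 1292×10³ m = 116 m/s:
V = [−fR + √((fR)² + 4 fR V_g)]/2 = [−116 + √(116² + 4×116×16)]/2 = 14.2 m/s
Subgeostrophic (V < V_g = 16 m/s), as expected around a low.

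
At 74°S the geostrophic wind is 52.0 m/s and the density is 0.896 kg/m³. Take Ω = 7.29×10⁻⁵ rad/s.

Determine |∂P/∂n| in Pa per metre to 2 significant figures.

6.5×10⁻³ Pa/m

Coriolis parameter at 74°S:
f = 2Ω sin φ = 2 × 7.29×10⁻⁵ × sin 74° = 1.40×10⁻⁴ s⁻¹
Geostrophic balance rearranged: |∂P/∂n| = f ρ V_g
|∂P/∂n| = 1.40×10⁻⁴ × 0.896 × 52.0 = 6.53×10⁻³ Pa/m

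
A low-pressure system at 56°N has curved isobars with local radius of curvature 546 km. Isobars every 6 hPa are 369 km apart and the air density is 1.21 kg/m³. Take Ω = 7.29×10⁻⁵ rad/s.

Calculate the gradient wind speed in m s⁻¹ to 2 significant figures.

Coriolis parameter at 56°N:
f = 2Ω sin φ = 2 × 7.29×10⁻⁵ × sin 56° = 1.21×10⁻⁴ s⁻¹
Pressure gradient: |∂P/∂n| = 600 Pa / 369000 m = 1.63×10⁻³ Pa/m
Geostrophic speed: V_g = |∂P/∂n|/(fρ) = 1.63×10⁻³/(1.21×10⁻⁴ × 1.21) = 11.1 m/s
Around a low, centrifugal force acts outward with Coriolis, so pressure-gradient force balances both:
(1/ρ)|∂P/∂n| = fV + V²/R  →  V² + fR·V − fR·V_g = 0
With fR = 1.21×10⁻⁴ × 546×10³ m = 66.0 m/s:
V = [−fR + √((fR)² + 4 fR V_g)]/2 = [−66.0 + √(66.0² + 4×66.0×11.1)]/2 = 9.69 m/s
Subgeostrophic (V < V_g = 11.1 m/s), as expected around a low.

9.7 m s⁻¹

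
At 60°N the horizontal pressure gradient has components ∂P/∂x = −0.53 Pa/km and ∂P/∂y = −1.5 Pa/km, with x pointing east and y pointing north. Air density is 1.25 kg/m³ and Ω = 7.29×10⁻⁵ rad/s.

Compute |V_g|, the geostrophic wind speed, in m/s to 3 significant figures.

10.1 m/s

Coriolis parameter at 60°N:
f = 2Ω sin φ = 2 × 7.29×10⁻⁵ × sin 60° = 1.26×10⁻⁴ s⁻¹
Component geostrophic relations (x east, y north):
u_g = −(1/(fρ)) ∂P/∂y,  v_g = (1/(fρ)) ∂P/∂x
u_g = −(−1.5×10⁻³)/(1.26×10⁻⁴ × 1.25) = 9.50 m/s;  v_g = (−0.53×10⁻³)/(1.26×10⁻⁴ × 1.25) = −3.36 m/s
|V_g| = √(u_g² + v_g²) = 10.1 m/s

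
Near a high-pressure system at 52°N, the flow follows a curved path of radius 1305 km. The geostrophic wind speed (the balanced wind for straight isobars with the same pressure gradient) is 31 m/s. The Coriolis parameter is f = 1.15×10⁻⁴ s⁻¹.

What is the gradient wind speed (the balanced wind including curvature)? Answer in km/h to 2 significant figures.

Around a high, pressure-gradient force acts outward with centrifugal, so Coriolis balances both:
fV = (1/ρ)|∂P/∂n| + V²/R  →  V² − fR·V + fR·V_g = 0
With fR = 1.15×10⁻⁴ × 1305×10³ m = 150 m/s:
V = [fR − √((fR)² − 4 fR V_g)]/2 = [150 − √(150² − 4×150×31)]/2 = 43.8 m/s
Supergeostrophic (V > V_g = 31 m/s), as expected around a high.
Converting: 43.8 m/s × 3.6 = 160 km/h

160 km/h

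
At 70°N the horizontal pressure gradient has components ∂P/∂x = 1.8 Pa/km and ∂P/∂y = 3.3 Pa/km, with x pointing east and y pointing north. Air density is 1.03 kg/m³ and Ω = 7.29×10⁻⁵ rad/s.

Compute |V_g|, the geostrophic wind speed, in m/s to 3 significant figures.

26.6 m/s

Coriolis parameter at 70°N:
f = 2Ω sin φ = 2 × 7.29×10⁻⁵ × sin 70° = 1.37×10⁻⁴ s⁻¹
Component geostrophic relations (x east, y north):
u_g = −(1/(fρ)) ∂P/∂y,  v_g = (1/(fρ)) ∂P/∂x
u_g = −(3.3×10⁻³)/(1.37×10⁻⁴ × 1.03) = −23.4 m/s;  v_g = (1.8×10⁻³)/(1.37×10⁻⁴ × 1.03) = 12.8 m/s
|V_g| = √(u_g² + v_g²) = 26.6 m/s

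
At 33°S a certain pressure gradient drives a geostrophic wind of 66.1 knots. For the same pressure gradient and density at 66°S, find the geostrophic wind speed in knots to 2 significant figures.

With the same pressure gradient and density, V_g ∝ 1/f ∝ 1/sin φ.
V₂ = V₁ · sin φ₁ / sin φ₂ = 66.1 × sin 33° / sin 66°
V₂ = 66.1 × 0.5446/0.9135 = 39 knots

39 knots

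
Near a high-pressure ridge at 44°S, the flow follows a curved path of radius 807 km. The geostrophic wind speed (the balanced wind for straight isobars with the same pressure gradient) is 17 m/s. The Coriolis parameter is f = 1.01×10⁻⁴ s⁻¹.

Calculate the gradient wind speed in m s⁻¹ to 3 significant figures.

Around a high, pressure-gradient force acts outward with centrifugal, so Coriolis balances both:
fV = (1/ρ)|∂P/∂n| + V²/R  →  V² − fR·V + fR·V_g = 0
With fR = 1.01×10⁻⁴ × 807×10³ m = 81.5 m/s:
V = [fR − √((fR)² − 4 fR V_g)]/2 = [81.5 − √(81.5² − 4×81.5×17)]/2 = 24.2 m/s
Supergeostrophic (V > V_g = 17 m/s), as expected around a high.

24.2 m s⁻¹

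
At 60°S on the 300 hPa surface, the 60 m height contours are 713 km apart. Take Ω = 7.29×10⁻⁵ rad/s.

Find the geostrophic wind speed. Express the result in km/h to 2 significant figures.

Coriolis parameter at 60°S:
f = 2Ω sin φ = 2 × 7.29×10⁻⁵ × sin 60° = 1.26×10⁻⁴ s⁻¹
Height gradient: |∂Z/∂n| = 60 m / 713000 m = 8.42×10⁻⁵
On a pressure surface, geostrophic balance gives V_g = (g/f)|∂Z/∂n|:
V_g = 9.81 × 8.42×10⁻⁵ / 1.26×10⁻⁴ = 6.54 m/s
Converting: 6.54 m/s × 3.6 = 24 km/h

24 km/h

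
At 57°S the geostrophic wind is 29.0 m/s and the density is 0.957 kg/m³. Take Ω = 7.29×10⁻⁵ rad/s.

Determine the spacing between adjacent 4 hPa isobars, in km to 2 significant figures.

120 km

Coriolis parameter at 57°S:
f = 2Ω sin φ = 2 × 7.29×10⁻⁵ × sin 57° = 1.22×10⁻⁴ s⁻¹
Geostrophic balance rearranged: |∂P/∂n| = f ρ V_g
|∂P/∂n| = 1.22×10⁻⁴ × 0.957 × 29.0 = 3.39×10⁻³ Pa/m
Isobar spacing: Δn = ΔP/|∂P/∂n| = 400 Pa / 3.39×10⁻³ Pa/m = 117869 m ≈ 120 km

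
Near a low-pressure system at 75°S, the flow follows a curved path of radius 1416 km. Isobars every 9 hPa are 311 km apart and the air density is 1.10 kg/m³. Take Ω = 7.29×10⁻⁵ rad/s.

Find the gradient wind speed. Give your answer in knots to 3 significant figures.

Coriolis parameter at 75°S:
f = 2Ω sin φ = 2 × 7.29×10⁻⁵ × sin 75° = 1.41×10⁻⁴ s⁻¹
Pressure gradient: |∂P/∂n| = 900 Pa / 311000 m = 2.89×10⁻³ Pa/m
Geostrophic speed: V_g = |∂P/∂n|/(fρ) = 2.89×10⁻³/(1.41×10⁻⁴ × 1.10) = 18.7 m/s
Around a low, centrifugal force acts outward with Coriolis, so pressure-gradient force balances both:
(1/ρ)|∂P/∂n| = fV + V²/R  →  V² + fR·V − fR·V_g = 0
With fR = 1.41×10⁻⁴ × 1416×10³ m = 199 m/s:
V = [−fR + √((fR)² + 4 fR V_g)]/2 = [−199 + √(199² + 4×199×18.7)]/2 = 17.2 m/s
Subgeostrophic (V < V_g = 18.7 m/s), as expected around a low.
Converting: 17.2 m/s × 1.944 = 33.4 knots

33.4 knots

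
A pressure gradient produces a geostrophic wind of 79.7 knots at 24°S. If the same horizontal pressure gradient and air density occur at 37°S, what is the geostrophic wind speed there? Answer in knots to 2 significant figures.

With the same pressure gradient and density, V_g ∝ 1/f ∝ 1/sin φ.
V₂ = V₁ · sin φ₁ / sin φ₂ = 79.7 × sin 24° / sin 37°
V₂ = 79.7 × 0.4067/0.6018 = 54 knots

54 knots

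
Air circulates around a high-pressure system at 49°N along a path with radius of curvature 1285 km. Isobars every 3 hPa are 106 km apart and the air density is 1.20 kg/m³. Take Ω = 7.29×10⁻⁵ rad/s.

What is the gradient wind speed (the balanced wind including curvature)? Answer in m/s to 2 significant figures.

Coriolis parameter at 49°N:
f = 2Ω sin φ = 2 × 7.29×10⁻⁵ × sin 49° = 1.10×10⁻⁴ s⁻¹
Pressure gradient: |∂P/∂n| = 300 Pa / 106000 m = 2.83×10⁻³ Pa/m
Geostrophic speed: V_g = |∂P/∂n|/(fρ) = 2.83×10⁻³/(1.10×10⁻⁴ × 1.20) = 21.4 m/s
Around a high, pressure-gradient force acts outward with centrifugal, so Coriolis balances both:
fV = (1/ρ)|∂P/∂n| + V²/R  →  V² − fR·V + fR·V_g = 0
With fR = 1.10×10⁻⁴ × 1285×10³ m = 141 m/s:
V = [fR − √((fR)² − 4 fR V_g)]/2 = [141 − √(141² − 4×141×21.4)]/2 = 26.3 m/s
Supergeostrophic (V > V_g = 21.4 m/s), as expected around a high.

26 m/s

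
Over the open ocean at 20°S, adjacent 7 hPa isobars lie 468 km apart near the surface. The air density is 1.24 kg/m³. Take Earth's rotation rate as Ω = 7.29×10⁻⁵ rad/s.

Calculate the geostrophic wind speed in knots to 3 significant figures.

47.0 knots

Coriolis parameter at 20°S:
f = 2Ω sin φ = 2 × 7.29×10⁻⁵ × sin 20° = 4.99×10⁻⁵ s⁻¹
Pressure gradient: |∂P/∂n| = 700 Pa / 468000 m = 1.50×10⁻³ Pa/m
Geostrophic balance (pressure-gradient force = Coriolis force):
V_g = (1/(fρ)) |∂P/∂n| = 1.50×10⁻³ / (4.99×10⁻⁵ × 1.24) = 24.2 m/s
Converting: 24.2 m/s × 1.944 = 47.0 knots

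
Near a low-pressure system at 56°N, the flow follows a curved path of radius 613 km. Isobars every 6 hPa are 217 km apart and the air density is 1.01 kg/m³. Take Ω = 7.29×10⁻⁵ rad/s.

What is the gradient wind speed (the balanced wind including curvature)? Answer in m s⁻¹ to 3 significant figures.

Coriolis parameter at 56°N:
f = 2Ω sin φ = 2 × 7.29×10⁻⁵ × sin 56° = 1.21×10⁻⁴ s⁻¹
Pressure gradient: |∂P/∂n| = 600 Pa / 217000 m = 2.76×10⁻³ Pa/m
Geostrophic speed: V_g = |∂P/∂n|/(fρ) = 2.76×10⁻³/(1.21×10⁻⁴ × 1.01) = 22.6 m/s
Around a low, centrifugal force acts outward with Coriolis, so pressure-gradient force balances both:
(1/ρ)|∂P/∂n| = fV + V²/R  →  V² + fR·V − fR·V_g = 0
With fR = 1.21×10⁻⁴ × 613×10³ m = 74.1 m/s:
V = [−fR + √((fR)² + 4 fR V_g)]/2 = [−74.1 + √(74.1² + 4×74.1×22.6)]/2 = 18.2 m/s
Subgeostrophic (V < V_g = 22.6 m/s), as expected around a low.

18.2 m s⁻¹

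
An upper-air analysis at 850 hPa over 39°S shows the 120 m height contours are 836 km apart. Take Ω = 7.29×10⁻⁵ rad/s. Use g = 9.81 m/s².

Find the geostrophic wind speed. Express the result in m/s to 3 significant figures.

15.3 m/s

Coriolis parameter at 39°S:
f = 2Ω sin φ = 2 × 7.29×10⁻⁵ × sin 39° = 9.18×10⁻⁵ s⁻¹
Height gradient: |∂Z/∂n| = 120 m / 836000 m = 1.44×10⁻⁴
On a pressure surface, geostrophic balance gives V_g = (g/f)|∂Z/∂n|:
V_g = 9.81 × 1.44×10⁻⁴ / 9.18×10⁻⁵ = 15.3 m/s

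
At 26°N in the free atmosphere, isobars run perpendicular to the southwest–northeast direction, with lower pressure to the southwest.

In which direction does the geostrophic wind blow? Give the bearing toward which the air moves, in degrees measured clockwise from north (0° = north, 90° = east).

The pressure-gradient force points toward the southwest (bearing 225°).
Geostrophic balance: in the Northern Hemisphere the Coriolis force deflects motion to the right, so the geostrophic wind blows 90° to the right of the pressure-gradient force (low pressure on the left).
Rotating 225° by 90° clockwise gives 315° — the wind blows toward the northwest.

315°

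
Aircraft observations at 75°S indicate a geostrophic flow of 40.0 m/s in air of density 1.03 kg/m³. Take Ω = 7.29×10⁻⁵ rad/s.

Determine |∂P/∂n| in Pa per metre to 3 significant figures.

Coriolis parameter at 75°S:
f = 2Ω sin φ = 2 × 7.29×10⁻⁵ × sin 75° = 1.41×10⁻⁴ s⁻¹
Geostrophic balance rearranged: |∂P/∂n| = f ρ V_g
|∂P/∂n| = 1.41×10⁻⁴ × 1.03 × 40.0 = 5.80×10⁻³ Pa/m

5.80×10⁻³ Pa/m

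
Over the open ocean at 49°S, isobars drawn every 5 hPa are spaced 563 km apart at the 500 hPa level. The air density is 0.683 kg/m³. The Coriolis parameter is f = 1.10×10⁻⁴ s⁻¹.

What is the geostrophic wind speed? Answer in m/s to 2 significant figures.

12 m/s

Pressure gradient: |∂P/∂n| = 500 Pa / 563000 m = 8.88×10⁻⁴ Pa/m
Geostrophic balance (pressure-gradient force = Coriolis force):
V_g = (1/(fρ)) |∂P/∂n| = 8.88×10⁻⁴ / (1.10×10⁻⁴ × 0.683) = 11.8 m/s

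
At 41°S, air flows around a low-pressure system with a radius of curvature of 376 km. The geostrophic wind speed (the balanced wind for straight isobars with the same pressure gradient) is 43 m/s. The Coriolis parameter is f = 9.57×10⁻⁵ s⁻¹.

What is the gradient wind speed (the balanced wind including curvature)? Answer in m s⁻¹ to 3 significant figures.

25.3 m s⁻¹

Around a low, centrifugal force acts outward with Coriolis, so pressure-gradient force balances both:
(1/ρ)|∂P/∂n| = fV + V²/R  →  V² + fR·V − fR·V_g = 0
With fR = 9.57×10⁻⁵ × 376×10³ m = 36.0 m/s:
V = [−fR + √((fR)² + 4 fR V_g)]/2 = [−36.0 + √(36.0² + 4×36.0×43)]/2 = 25.3 m/s
Subgeostrophic (V < V_g = 43 m/s), as expected around a low.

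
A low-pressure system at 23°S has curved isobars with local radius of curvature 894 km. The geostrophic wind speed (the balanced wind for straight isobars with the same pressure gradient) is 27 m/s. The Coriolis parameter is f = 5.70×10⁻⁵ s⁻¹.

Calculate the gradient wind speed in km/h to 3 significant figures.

70.3 km/h

Around a low, centrifugal force acts outward with Coriolis, so pressure-gradient force balances both:
(1/ρ)|∂P/∂n| = fV + V²/R  →  V² + fR·V − fR·V_g = 0
With fR = 5.70×10⁻⁵ × 894×10³ m = 51.0 m/s:
V = [−fR + √((fR)² + 4 fR V_g)]/2 = [−51.0 + √(51.0² + 4×51.0×27)]/2 = 19.5 m/s
Subgeostrophic (V < V_g = 27 m/s), as expected around a low.
Converting: 19.5 m/s × 3.6 = 70.3 km/h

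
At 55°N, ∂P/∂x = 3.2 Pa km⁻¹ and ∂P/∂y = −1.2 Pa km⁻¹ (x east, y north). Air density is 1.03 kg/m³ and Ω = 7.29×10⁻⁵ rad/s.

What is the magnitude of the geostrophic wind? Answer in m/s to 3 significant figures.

Coriolis parameter at 55°N:
f = 2Ω sin φ = 2 × 7.29×10⁻⁵ × sin 55° = 1.19×10⁻⁴ s⁻¹
Component geostrophic relations (x east, y north):
u_g = −(1/(fρ)) ∂P/∂y,  v_g = (1/(fρ)) ∂P/∂x
u_g = −(−1.2×10⁻³)/(1.19×10⁻⁴ × 1.03) = 9.75 m/s;  v_g = (3.2×10⁻³)/(1.19×10⁻⁴ × 1.03) = 26.0 m/s
|V_g| = √(u_g² + v_g²) = 27.8 m/s

27.8 m/s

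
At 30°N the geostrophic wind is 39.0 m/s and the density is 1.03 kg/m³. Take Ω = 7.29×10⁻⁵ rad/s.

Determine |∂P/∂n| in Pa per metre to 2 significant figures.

2.9×10⁻³ Pa/m

Coriolis parameter at 30°N:
f = 2Ω sin φ = 2 × 7.29×10⁻⁵ × sin 30° = 7.29×10⁻⁵ s⁻¹
Geostrophic balance rearranged: |∂P/∂n| = f ρ V_g
|∂P/∂n| = 7.29×10⁻⁵ × 1.03 × 39.0 = 2.93×10⁻³ Pa/m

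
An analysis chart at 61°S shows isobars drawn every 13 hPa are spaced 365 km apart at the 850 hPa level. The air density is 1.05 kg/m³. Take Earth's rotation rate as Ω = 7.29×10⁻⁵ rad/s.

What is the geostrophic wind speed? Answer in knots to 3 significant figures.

51.7 knots

Coriolis parameter at 61°S:
f = 2Ω sin φ = 2 × 7.29×10⁻⁵ × sin 61° = 1.28×10⁻⁴ s⁻¹
Pressure gradient: |∂P/∂n| = 1300 Pa / 365000 m = 3.56×10⁻³ Pa/m
Geostrophic balance (pressure-gradient force = Coriolis force):
V_g = (1/(fρ)) |∂P/∂n| = 3.56×10⁻³ / (1.28×10⁻⁴ × 1.05) = 26.6 m/s
Converting: 26.6 m/s × 1.944 = 51.7 knots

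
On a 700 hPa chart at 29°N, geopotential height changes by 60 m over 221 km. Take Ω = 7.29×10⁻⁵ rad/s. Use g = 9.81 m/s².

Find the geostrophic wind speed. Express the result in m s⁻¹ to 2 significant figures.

Coriolis parameter at 29°N:
f = 2Ω sin φ = 2 × 7.29×10⁻⁵ × sin 29° = 7.07×10⁻⁵ s⁻¹
Height gradient: |∂Z/∂n| = 60 m / 221000 m = 2.71×10⁻⁴
On a pressure surface, geostrophic balance gives V_g = (g/f)|∂Z/∂n|:
V_g = 9.81 × 2.71×10⁻⁴ / 7.07×10⁻⁵ = 37.7 m/s

38 m s⁻¹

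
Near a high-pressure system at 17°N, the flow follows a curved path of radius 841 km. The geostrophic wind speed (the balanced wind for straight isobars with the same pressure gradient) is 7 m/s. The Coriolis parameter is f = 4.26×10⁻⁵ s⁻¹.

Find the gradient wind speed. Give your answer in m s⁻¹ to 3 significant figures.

Around a high, pressure-gradient force acts outward with centrifugal, so Coriolis balances both:
fV = (1/ρ)|∂P/∂n| + V²/R  →  V² − fR·V + fR·V_g = 0
With fR = 4.26×10⁻⁵ × 841×10³ m = 35.8 m/s:
V = [fR − √((fR)² − 4 fR V_g)]/2 = [35.8 − √(35.8² − 4×35.8×7)]/2 = 9.54 m/s
Supergeostrophic (V > V_g = 7 m/s), as expected around a high.

9.54 m s⁻¹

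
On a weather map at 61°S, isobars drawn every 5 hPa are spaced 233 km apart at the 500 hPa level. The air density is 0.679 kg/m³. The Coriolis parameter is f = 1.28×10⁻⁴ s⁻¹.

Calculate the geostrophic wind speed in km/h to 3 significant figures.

Pressure gradient: |∂P/∂n| = 500 Pa / 233000 m = 2.15×10⁻³ Pa/m
Geostrophic balance (pressure-gradient force = Coriolis force):
V_g = (1/(fρ)) |∂P/∂n| = 2.15×10⁻³ / (1.28×10⁻⁴ × 0.679) = 24.7 m/s
Converting: 24.7 m/s × 3.6 = 88.9 km/h

88.9 km/h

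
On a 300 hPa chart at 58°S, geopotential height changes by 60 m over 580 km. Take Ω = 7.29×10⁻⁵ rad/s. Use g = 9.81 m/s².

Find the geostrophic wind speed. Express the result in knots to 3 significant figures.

16.0 knots

Coriolis parameter at 58°S:
f = 2Ω sin φ = 2 × 7.29×10⁻⁵ × sin 58° = 1.24×10⁻⁴ s⁻¹
Height gradient: |∂Z/∂n| = 60 m / 580000 m = 1.03×10⁻⁴
On a pressure surface, geostrophic balance gives V_g = (g/f)|∂Z/∂n|:
V_g = 9.81 × 1.03×10⁻⁴ / 1.24×10⁻⁴ = 8.21 m/s
Converting: 8.21 m/s × 1.944 = 16.0 knots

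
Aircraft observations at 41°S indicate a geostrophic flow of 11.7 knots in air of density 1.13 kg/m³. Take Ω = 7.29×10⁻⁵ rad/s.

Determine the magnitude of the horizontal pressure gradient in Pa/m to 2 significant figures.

Coriolis parameter at 41°S:
f = 2Ω sin φ = 2 × 7.29×10⁻⁵ × sin 41° = 9.57×10⁻⁵ s⁻¹
Wind speed in SI: 11.7 knots = 6.02 m/s
Geostrophic balance rearranged: |∂P/∂n| = f ρ V_g
|∂P/∂n| = 9.57×10⁻⁵ × 1.13 × 6.02 = 6.51×10⁻⁴ Pa/m

6.5×10⁻⁴ Pa/m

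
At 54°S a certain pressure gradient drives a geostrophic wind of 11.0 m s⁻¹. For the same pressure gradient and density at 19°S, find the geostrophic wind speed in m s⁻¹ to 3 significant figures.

With the same pressure gradient and density, V_g ∝ 1/f ∝ 1/sin φ.
V₂ = V₁ · sin φ₁ / sin φ₂ = 11.0 × sin 54° / sin 19°
V₂ = 11.0 × 0.8090/0.3256 = 27.3 m s⁻¹

27.3 m s⁻¹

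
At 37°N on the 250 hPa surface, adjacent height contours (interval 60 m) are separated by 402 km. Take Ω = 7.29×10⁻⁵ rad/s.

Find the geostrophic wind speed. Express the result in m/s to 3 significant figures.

Coriolis parameter at 37°N:
f = 2Ω sin φ = 2 × 7.29×10⁻⁵ × sin 37° = 8.77×10⁻⁵ s⁻¹
Height gradient: |∂Z/∂n| = 60 m / 402000 m = 1.49×10⁻⁴
On a pressure surface, geostrophic balance gives V_g = (g/f)|∂Z/∂n|:
V_g = 9.81 × 1.49×10⁻⁴ / 8.77×10⁻⁵ = 16.7 m/s

16.7 m/s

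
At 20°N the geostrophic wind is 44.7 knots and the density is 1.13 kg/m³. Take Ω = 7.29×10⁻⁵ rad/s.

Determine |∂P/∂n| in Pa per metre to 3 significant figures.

1.30×10⁻³ Pa/m

Coriolis parameter at 20°N:
f = 2Ω sin φ = 2 × 7.29×10⁻⁵ × sin 20° = 4.99×10⁻⁵ s⁻¹
Wind speed in SI: 44.7 knots = 23.0 m/s
Geostrophic balance rearranged: |∂P/∂n| = f ρ V_g
|∂P/∂n| = 4.99×10⁻⁵ × 1.13 × 23.0 = 1.30×10⁻³ Pa/m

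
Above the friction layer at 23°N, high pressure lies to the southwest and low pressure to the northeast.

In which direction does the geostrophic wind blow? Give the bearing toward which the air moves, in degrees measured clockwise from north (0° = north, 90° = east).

The pressure-gradient force points toward the northeast (bearing 045°).
Geostrophic balance: in the Northern Hemisphere the Coriolis force deflects motion to the right, so the geostrophic wind blows 90° to the right of the pressure-gradient force (low pressure on the left).
Rotating 045° by 90° clockwise gives 135° — the wind blows toward the southeast.

135°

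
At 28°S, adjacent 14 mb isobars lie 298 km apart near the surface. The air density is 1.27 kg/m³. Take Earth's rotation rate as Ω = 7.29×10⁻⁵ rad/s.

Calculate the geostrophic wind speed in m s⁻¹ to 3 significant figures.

Coriolis parameter at 28°S:
f = 2Ω sin φ = 2 × 7.29×10⁻⁵ × sin 28° = 6.84×10⁻⁵ s⁻¹
Pressure gradient: |∂P/∂n| = 1400 Pa / 298000 m = 4.70×10⁻³ Pa/m
Geostrophic balance (pressure-gradient force = Coriolis force):
V_g = (1/(fρ)) |∂P/∂n| = 4.70×10⁻³ / (6.84×10⁻⁵ × 1.27) = 54.0 m/s

54.0 m s⁻¹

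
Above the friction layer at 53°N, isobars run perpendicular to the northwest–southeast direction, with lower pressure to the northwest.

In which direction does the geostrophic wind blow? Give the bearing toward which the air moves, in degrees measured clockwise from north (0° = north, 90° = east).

The pressure-gradient force points toward the northwest (bearing 315°).
Geostrophic balance: in the Northern Hemisphere the Coriolis force deflects motion to the right, so the geostrophic wind blows 90° to the right of the pressure-gradient force (low pressure on the left).
Rotating 315° by 90° clockwise gives 045° — the wind blows toward the northeast.

045°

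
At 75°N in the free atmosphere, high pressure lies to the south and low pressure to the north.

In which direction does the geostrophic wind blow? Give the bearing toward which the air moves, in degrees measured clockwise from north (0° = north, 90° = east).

090°

The pressure-gradient force points toward the north (bearing 000°).
Geostrophic balance: in the Northern Hemisphere the Coriolis force deflects motion to the right, so the geostrophic wind blows 90° to the right of the pressure-gradient force (low pressure on the left).
Rotating 000° by 90° clockwise gives 090° — the wind blows toward the east.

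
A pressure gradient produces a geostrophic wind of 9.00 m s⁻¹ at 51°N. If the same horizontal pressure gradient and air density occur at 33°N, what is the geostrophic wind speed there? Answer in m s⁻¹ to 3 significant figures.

With the same pressure gradient and density, V_g ∝ 1/f ∝ 1/sin φ.
V₂ = V₁ · sin φ₁ / sin φ₂ = 9.00 × sin 51° / sin 33°
V₂ = 9.00 × 0.7771/0.5446 = 12.8 m s⁻¹

12.8 m s⁻¹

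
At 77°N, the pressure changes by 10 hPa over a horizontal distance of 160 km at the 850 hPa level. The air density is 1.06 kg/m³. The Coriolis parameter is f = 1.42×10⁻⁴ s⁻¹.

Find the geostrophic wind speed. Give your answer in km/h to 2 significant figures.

150 km/h

Pressure gradient: |∂P/∂n| = 1000 Pa / 160000 m = 6.25×10⁻³ Pa/m
Geostrophic balance (pressure-gradient force = Coriolis force):
V_g = (1/(fρ)) |∂P/∂n| = 6.25×10⁻³ / (1.42×10⁻⁴ × 1.06) = 41.5 m/s
Converting: 41.5 m/s × 3.6 = 150 km/h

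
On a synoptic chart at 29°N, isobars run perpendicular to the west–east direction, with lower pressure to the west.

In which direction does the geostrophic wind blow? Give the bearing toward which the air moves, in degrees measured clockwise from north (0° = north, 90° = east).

000°

The pressure-gradient force points toward the west (bearing 270°).
Geostrophic balance: in the Northern Hemisphere the Coriolis force deflects motion to the right, so the geostrophic wind blows 90° to the right of the pressure-gradient force (low pressure on the left).
Rotating 270° by 90° clockwise gives 000° — the wind blows toward the north.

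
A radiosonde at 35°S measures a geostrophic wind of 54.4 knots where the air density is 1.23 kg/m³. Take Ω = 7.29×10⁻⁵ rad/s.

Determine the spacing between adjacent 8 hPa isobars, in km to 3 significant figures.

Coriolis parameter at 35°S:
f = 2Ω sin φ = 2 × 7.29×10⁻⁵ × sin 35° = 8.36×10⁻⁵ s⁻¹
Wind speed in SI: 54.4 knots = 28.0 m/s
Geostrophic balance rearranged: |∂P/∂n| = f ρ V_g
|∂P/∂n| = 8.36×10⁻⁵ × 1.23 × 28.0 = 2.88×10⁻³ Pa/m
Isobar spacing: Δn = ΔP/|∂P/∂n| = 800 Pa / 2.88×10⁻³ Pa/m = 277907 m ≈ 278 km

278 km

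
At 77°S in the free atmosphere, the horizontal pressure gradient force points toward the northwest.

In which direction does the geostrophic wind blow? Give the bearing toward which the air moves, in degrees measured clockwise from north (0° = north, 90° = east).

The pressure-gradient force points toward the northwest (bearing 315°).
Geostrophic balance: in the Southern Hemisphere the Coriolis force deflects motion to the left, so the geostrophic wind blows 90° to the left of the pressure-gradient force (low pressure on the right).
Rotating 315° by 90° counterclockwise gives 225° — the wind blows toward the southwest.

225°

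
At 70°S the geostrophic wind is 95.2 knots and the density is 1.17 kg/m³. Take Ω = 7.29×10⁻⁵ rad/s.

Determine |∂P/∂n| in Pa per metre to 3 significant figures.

7.85×10⁻³ Pa/m

Coriolis parameter at 70°S:
f = 2Ω sin φ = 2 × 7.29×10⁻⁵ × sin 70° = 1.37×10⁻⁴ s⁻¹
Wind speed in SI: 95.2 knots = 49.0 m/s
Geostrophic balance rearranged: |∂P/∂n| = f ρ V_g
|∂P/∂n| = 1.37×10⁻⁴ × 1.17 × 49.0 = 7.85×10⁻³ Pa/m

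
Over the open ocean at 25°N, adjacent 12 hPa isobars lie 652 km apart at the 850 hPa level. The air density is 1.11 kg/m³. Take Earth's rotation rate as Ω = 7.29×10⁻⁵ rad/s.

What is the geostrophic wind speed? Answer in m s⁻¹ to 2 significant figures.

27 m s⁻¹

Coriolis parameter at 25°N:
f = 2Ω sin φ = 2 × 7.29×10⁻⁵ × sin 25° = 6.16×10⁻⁵ s⁻¹
Pressure gradient: |∂P/∂n| = 1200 Pa / 652000 m = 1.84×10⁻³ Pa/m
Geostrophic balance (pressure-gradient force = Coriolis force):
V_g = (1/(fρ)) |∂P/∂n| = 1.84×10⁻³ / (6.16×10⁻⁵ × 1.11) = 26.9 m/s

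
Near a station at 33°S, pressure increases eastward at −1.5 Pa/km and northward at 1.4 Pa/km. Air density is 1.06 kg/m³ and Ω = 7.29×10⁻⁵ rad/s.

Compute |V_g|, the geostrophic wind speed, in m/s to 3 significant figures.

24.4 m/s

Coriolis parameter at 33°S:
f = 2Ω sin φ = 2 × 7.29×10⁻⁵ × sin 33° = 7.94×10⁻⁵ s⁻¹
In the Southern Hemisphere f is negative: f = −7.94×10⁻⁵ s⁻¹.
Component geostrophic relations (x east, y north):
u_g = −(1/(fρ)) ∂P/∂y,  v_g = (1/(fρ)) ∂P/∂x
u_g = −(1.4×10⁻³)/(−7.94×10⁻⁵ × 1.06) = 16.6 m/s;  v_g = (−1.5×10⁻³)/(−7.94×10⁻⁵ × 1.06) = 17.8 m/s
|V_g| = √(u_g² + v_g²) = 24.4 m/s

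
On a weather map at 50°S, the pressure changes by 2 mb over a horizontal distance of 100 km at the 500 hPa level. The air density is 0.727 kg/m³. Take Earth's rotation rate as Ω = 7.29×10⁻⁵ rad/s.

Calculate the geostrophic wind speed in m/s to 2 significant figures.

25 m/s

Coriolis parameter at 50°S:
f = 2Ω sin φ = 2 × 7.29×10⁻⁵ × sin 50° = 1.12×10⁻⁴ s⁻¹
Pressure gradient: |∂P/∂n| = 200 Pa / 100000 m = 2.00×10⁻³ Pa/m
Geostrophic balance (pressure-gradient force = Coriolis force):
V_g = (1/(fρ)) |∂P/∂n| = 2.00×10⁻³ / (1.12×10⁻⁴ × 0.727) = 24.6 m/s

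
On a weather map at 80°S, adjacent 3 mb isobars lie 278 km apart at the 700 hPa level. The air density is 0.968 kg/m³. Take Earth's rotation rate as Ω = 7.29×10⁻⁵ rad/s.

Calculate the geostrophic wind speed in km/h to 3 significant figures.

28.0 km/h

Coriolis parameter at 80°S:
f = 2Ω sin φ = 2 × 7.29×10⁻⁵ × sin 80° = 1.44×10⁻⁴ s⁻¹
Pressure gradient: |∂P/∂n| = 300 Pa / 278000 m = 1.08×10⁻³ Pa/m
Geostrophic balance (pressure-gradient force = Coriolis force):
V_g = (1/(fρ)) |∂P/∂n| = 1.08×10⁻³ / (1.44×10⁻⁴ × 0.968) = 7.76 m/s
Converting: 7.76 m/s × 3.6 = 28.0 km/h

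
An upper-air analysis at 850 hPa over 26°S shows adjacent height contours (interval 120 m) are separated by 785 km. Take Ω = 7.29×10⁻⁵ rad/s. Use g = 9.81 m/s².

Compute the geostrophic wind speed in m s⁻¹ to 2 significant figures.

23 m s⁻¹

Coriolis parameter at 26°S:
f = 2Ω sin φ = 2 × 7.29×10⁻⁵ × sin 26° = 6.39×10⁻⁵ s⁻¹
Height gradient: |∂Z/∂n| = 120 m / 785000 m = 1.53×10⁻⁴
On a pressure surface, geostrophic balance gives V_g = (g/f)|∂Z/∂n|:
V_g = 9.81 × 1.53×10⁻⁴ / 6.39×10⁻⁵ = 23.5 m/s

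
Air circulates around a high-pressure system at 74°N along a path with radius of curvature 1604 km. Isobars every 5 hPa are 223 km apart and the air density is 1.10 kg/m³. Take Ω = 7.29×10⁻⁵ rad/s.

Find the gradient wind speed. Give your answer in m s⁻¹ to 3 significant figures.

Coriolis parameter at 74°N:
f = 2Ω sin φ = 2 × 7.29×10⁻⁵ × sin 74° = 1.40×10⁻⁴ s⁻¹
Pressure gradient: |∂P/∂n| = 500 Pa / 223000 m = 2.24×10⁻³ Pa/m
Geostrophic speed: V_g = |∂P/∂n|/(fρ) = 2.24×10⁻³/(1.40×10⁻⁴ × 1.10) = 14.5 m/s
Around a high, pressure-gradient force acts outward with centrifugal, so Coriolis balances both:
fV = (1/ρ)|∂P/∂n| + V²/R  →  V² − fR·V + fR·V_g = 0
With fR = 1.40×10⁻⁴ × 1604×10³ m = 225 m/s:
V = [fR − √((fR)² − 4 fR V_g)]/2 = [225 − √(225² − 4×225×14.5)]/2 = 15.6 m/s
Supergeostrophic (V > V_g = 14.5 m/s), as expected around a high.

15.6 m s⁻¹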